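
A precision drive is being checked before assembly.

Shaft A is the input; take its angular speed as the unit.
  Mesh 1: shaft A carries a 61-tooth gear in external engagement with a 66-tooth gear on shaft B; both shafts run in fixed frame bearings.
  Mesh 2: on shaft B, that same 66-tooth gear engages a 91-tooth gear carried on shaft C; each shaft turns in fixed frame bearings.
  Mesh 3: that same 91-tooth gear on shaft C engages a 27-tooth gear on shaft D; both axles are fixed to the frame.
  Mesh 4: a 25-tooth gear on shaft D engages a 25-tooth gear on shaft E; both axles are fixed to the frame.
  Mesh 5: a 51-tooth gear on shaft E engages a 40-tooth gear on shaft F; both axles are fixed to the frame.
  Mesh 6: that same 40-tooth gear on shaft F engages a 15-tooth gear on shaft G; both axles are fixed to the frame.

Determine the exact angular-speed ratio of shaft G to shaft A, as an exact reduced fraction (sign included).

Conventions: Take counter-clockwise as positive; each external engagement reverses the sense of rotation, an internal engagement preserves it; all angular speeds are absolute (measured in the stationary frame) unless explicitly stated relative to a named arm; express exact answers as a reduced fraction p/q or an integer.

class = fixed-axis compound train [6 meshes; 6 ratios multiply, 6 sense flips]
mesh 1 [61T→66T]: running ratio 61/66, sense −
mesh 2 [66T→91T]: running ratio 61/91, sense +
mesh 3 [91T→27T]: running ratio 61/27, sense −
mesh 4 [25T→25T]: running ratio 61/27, sense +
mesh 5 [51T→40T]: running ratio 1037/360, sense −
mesh 6 [40T→15T]: running ratio 1037/135, sense +
ω_out/ω_in = 1037/135

1037/135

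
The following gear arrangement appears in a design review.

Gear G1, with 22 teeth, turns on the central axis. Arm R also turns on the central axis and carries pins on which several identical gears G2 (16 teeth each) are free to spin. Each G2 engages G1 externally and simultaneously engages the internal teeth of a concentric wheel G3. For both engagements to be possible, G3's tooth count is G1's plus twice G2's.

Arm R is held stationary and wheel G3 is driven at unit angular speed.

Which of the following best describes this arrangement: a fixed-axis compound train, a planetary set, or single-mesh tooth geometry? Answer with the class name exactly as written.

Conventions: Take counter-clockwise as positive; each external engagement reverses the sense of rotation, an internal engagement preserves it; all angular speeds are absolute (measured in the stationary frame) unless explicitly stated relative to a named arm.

planetary set (22T centre, 16T on arm, 54T internal) — Willis relation
classification: planetary set

planetary set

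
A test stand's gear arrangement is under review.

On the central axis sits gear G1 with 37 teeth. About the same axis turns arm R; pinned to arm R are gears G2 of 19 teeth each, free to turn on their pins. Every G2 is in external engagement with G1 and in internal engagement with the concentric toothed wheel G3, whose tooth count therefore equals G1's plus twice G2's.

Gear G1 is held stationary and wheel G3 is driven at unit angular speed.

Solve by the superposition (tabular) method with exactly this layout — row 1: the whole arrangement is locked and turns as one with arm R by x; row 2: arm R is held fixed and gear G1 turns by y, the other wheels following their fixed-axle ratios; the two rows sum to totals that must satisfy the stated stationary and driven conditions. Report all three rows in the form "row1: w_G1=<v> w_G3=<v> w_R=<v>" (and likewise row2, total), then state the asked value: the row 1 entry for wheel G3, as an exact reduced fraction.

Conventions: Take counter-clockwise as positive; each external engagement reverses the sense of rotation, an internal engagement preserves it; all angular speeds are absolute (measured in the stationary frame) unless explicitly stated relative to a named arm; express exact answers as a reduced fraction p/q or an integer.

class = planetary set [G3 = 37+2·19 = 75; Willis about the carrier]
superposition row 1 [locked train]: every member turns x
row 2 — arm fixed, fixed-axis ratios: sun y, ring −(37/75)·y, arm 0
boundary: total ω_sun = x + y = 0 and total ω_ring = x − (37/75)·y = 1  ⇒  y = -75/112, x = 75/112
row 2 ring = −(37/75)·(-75/112) = 37/112
totals (row 1 + row 2): sun 75/112 + (-75/112) = 0, ring 75/112 + 37/112 = 1, arm 75/112 + 0 = 75/112
asked cell (row1, ring) = 75/112

row1: w_G1=75/112 w_G3=75/112 w_R=75/112
row2: w_G1=-75/112 w_G3=37/112 w_R=0
total: w_G1=0 w_G3=1 w_R=75/112
asked value: 75/112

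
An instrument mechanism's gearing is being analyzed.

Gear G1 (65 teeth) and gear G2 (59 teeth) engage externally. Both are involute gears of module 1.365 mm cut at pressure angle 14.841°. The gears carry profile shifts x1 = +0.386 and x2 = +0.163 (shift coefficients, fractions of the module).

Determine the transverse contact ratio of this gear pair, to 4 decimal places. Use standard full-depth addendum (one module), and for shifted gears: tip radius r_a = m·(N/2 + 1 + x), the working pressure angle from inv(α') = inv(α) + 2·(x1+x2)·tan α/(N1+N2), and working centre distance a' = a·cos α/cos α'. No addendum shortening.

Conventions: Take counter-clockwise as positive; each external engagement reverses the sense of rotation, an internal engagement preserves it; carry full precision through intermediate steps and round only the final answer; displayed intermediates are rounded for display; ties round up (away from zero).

single-mesh involute tooth geometry (65T engaging 59T at module 1.365)
base radii: r_b1 = 42.882582, r_b2 = 38.924190
tip radii: r_a1 = 46.254390, r_a2 = 41.854995
inv(α') = inv(14.841°) + 2·(+0.386+0.163)·tan α/(65+59) = 0.00829909  ⇒  α' = 16.54228°
a' = a·cos α / cos α' = 84.6300·cos 14.841°/cos 16.54228° = 85.338963
action lengths: √(r_a1²−r_b1²) = 17.336456, √(r_a2²−r_b2²) = 15.386618
base pitch p_b = π·m·cos α = 4.145219
CR = (17.336456 + 15.386618 − 85.338963·sin 16.54228°)/4.145219 = 2.032492
contact ratio ≈ 2.0325

2.0325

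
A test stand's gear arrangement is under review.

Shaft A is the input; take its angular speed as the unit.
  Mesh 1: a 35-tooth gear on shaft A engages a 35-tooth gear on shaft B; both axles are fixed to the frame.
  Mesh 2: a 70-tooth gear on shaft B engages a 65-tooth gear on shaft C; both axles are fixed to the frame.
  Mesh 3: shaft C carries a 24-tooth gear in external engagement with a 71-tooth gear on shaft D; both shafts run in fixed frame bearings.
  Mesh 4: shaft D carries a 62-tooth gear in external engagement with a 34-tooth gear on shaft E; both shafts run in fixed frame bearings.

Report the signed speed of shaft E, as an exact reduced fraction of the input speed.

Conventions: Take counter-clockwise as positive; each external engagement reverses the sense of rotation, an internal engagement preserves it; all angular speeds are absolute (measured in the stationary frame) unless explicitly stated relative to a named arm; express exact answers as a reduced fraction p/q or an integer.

4-mesh fixed-axis compound train (all bearings frame-fixed)
mesh 1 [35T→35T]: |ω|/ω_in = 1×35/35 = 1, sense flips to −
mesh 2 [70T→65T]: |ω|/ω_in = 1×70/65 = 14/13, sense flips to +
mesh 3 [24T→71T]: |ω|/ω_in = (14/13)×24/71 = 336/923, sense flips to −
mesh 4 [62T→34T]: |ω|/ω_in = (336/923)×62/34 = 10416/15691, sense flips to +
signed output speed (× input speed) = 10416/15691

10416/15691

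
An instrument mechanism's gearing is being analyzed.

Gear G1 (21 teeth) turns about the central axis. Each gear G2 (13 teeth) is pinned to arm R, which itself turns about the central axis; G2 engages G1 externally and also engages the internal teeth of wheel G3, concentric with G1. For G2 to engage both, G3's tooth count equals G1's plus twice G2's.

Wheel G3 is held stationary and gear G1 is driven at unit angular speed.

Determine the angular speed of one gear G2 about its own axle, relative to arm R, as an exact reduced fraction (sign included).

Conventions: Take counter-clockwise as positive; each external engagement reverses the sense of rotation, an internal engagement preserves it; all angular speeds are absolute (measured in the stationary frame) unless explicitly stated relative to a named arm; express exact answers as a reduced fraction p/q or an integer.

class = planetary set [G3 = 21+2·13 = 47; Willis about the carrier]
ring teeth: 21 + 2·13 = 47
21(ω_sun−ω_arm) = −47(ω_ring−ω_arm),  ω_ring = 0, ω_sun = 1
21(1−ω_arm) = −47(0−ω_arm)  ⇒  68·ω_arm = 21  ⇒  ω_arm = 21/68
sun–planet mesh: 21·(1−21/68) = −13·(ω_p−ω_arm)  ⇒  ω_p−ω_arm = -987/884
exact speed ratio = -987/884

-987/884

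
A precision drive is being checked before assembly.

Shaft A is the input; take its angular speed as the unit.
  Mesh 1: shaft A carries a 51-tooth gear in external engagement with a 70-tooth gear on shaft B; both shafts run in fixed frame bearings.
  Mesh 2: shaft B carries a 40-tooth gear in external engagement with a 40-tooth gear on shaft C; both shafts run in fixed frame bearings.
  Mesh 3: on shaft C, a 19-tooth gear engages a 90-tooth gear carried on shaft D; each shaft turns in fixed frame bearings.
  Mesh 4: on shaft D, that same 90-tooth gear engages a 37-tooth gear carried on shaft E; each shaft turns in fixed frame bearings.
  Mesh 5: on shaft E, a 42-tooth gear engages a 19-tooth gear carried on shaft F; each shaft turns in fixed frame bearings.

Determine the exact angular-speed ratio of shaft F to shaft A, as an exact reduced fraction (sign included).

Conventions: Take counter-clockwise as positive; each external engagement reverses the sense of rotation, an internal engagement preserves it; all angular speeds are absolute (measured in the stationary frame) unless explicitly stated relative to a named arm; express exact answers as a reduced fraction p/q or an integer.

-153/185

class = fixed-axis compound train [5 meshes; 5 ratios multiply, 5 sense flips]
mesh 1 [51T→70T]: running ratio 51/70, sense −
mesh 2 [40T→40T]: running ratio 51/70, sense +
mesh 3 [19T→90T]: running ratio 323/2100, sense −
mesh 4 [90T→37T]: running ratio 969/2590, sense +
mesh 5 [42T→19T]: running ratio 153/185, sense −
ω_out/ω_in = -153/185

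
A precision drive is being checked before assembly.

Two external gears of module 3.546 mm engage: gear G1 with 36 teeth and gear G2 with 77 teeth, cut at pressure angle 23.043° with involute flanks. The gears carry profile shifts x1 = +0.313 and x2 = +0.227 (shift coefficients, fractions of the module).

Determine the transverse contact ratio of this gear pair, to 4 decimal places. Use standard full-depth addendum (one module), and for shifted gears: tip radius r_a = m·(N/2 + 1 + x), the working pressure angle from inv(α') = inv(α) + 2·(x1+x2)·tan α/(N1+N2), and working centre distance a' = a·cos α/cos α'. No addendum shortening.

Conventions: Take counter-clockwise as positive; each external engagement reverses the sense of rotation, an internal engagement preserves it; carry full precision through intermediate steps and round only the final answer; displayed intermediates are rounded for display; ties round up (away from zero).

single-mesh involute tooth geometry (36T engaging 77T at module 3.546)
base radii: r_b1 = 58.735250, r_b2 = 125.628174
tip radii: r_a1 = 68.483898, r_a2 = 140.871942
inv(α') = inv(23.043°) + 2·(+0.313+0.227)·tan α/(36+77) = 0.02724999  ⇒  α' = 24.25711°
a' = a·cos α / cos α' = 200.3490·cos 23.043°/cos 24.25711° = 202.216937
action lengths: √(r_a1²−r_b1²) = 35.216682, √(r_a2²−r_b2²) = 63.737476
base pitch p_b = π·m·cos α = 10.251235
CR = (35.216682 + 63.737476 − 202.216937·sin 24.25711°)/10.251235 = 1.548787
contact ratio ≈ 1.5488

1.5488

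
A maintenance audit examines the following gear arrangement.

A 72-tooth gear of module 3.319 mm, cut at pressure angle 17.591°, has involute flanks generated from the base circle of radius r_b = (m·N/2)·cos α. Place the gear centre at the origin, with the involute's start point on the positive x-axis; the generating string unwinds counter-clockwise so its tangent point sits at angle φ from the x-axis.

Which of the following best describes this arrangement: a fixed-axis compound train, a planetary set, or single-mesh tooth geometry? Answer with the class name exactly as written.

single-mesh tooth geometry

single-mesh involute tooth geometry (72T wheel at module 3.319)
classification: single-mesh tooth geometry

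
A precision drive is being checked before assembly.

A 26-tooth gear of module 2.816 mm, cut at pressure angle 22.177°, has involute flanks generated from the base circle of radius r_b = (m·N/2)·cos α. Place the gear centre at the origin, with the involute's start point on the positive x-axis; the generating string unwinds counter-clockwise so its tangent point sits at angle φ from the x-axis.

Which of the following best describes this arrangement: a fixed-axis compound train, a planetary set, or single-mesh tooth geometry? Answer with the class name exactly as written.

single-mesh tooth geometry

topology: single-mesh involute geometry — m = 2.816, N = 26
classification: single-mesh tooth geometry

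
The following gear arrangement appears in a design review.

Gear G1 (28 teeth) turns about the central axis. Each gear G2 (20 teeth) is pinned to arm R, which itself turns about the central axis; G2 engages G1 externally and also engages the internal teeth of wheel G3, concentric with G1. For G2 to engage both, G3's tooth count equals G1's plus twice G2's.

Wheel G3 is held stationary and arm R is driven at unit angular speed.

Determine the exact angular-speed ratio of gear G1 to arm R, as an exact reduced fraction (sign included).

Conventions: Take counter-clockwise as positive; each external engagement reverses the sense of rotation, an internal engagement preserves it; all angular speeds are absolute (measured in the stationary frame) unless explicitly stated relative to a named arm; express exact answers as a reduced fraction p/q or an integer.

24/7

class = planetary set [G3 = 28+2·20 = 68; Willis about the carrier]
ring teeth: 28 + 2·20 = 68
28(ω_sun−ω_arm) = −68(ω_ring−ω_arm),  ω_ring = 0, ω_arm = 1
ω_sun = 1 − (68/28)(0−1) = 24/7
ω_out/ω_in = 24/7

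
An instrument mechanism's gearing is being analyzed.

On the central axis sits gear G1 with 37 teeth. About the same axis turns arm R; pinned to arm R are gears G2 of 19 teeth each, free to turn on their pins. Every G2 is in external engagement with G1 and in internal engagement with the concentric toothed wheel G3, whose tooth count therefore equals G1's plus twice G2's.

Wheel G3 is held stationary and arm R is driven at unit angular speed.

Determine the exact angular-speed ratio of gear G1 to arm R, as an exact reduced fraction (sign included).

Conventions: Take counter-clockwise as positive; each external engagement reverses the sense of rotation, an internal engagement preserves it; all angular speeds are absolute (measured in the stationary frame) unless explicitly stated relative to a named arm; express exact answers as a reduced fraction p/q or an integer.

topology: planetary set — G1 37T / G2 19T / G3 75T, arm = carrier (Willis)
ring teeth: 37 + 2·19 = 75
37(ω_sun−ω_arm) = −75(ω_ring−ω_arm),  ω_ring = 0, ω_arm = 1
ω_sun = 1 − (75/37)(0−1) = 112/37
ω_out/ω_in = 112/37

112/37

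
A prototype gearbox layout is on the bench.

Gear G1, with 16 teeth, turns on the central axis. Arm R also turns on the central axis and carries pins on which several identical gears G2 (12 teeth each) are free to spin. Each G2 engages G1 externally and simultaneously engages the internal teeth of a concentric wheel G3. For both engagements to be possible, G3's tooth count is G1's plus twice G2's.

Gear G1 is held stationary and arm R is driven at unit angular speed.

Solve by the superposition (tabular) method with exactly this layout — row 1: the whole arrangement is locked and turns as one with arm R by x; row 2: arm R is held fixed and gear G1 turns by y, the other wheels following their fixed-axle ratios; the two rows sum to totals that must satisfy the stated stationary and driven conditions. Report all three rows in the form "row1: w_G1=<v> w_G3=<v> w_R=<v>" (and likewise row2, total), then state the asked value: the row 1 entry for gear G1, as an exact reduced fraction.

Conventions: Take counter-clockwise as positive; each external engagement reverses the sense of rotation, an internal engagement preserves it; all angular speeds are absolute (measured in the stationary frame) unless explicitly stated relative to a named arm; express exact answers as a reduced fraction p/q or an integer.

topology: planetary set — G1 16T / G2 12T / G3 40T, arm = carrier (Willis)
row 1 (train locked, turned with arm): all members turn x
row 2 (arm held, sun turns y): ω_ring = −(16/40)·y, ω_arm = 0
boundary: total ω_sun = x + y = 0 and total ω_arm = x = 1  ⇒  y = -1, x = 1
row 2 ring = −(16/40)·(-1) = 2/5
totals (row 1 + row 2): sun 1 + (-1) = 0, ring 1 + 2/5 = 7/5, arm 1 + 0 = 1
asked cell (row1, sun) = 1

row1: w_G1=1 w_G3=1 w_R=1
row2: w_G1=-1 w_G3=2/5 w_R=0
total: w_G1=0 w_G3=7/5 w_R=1
asked value: 1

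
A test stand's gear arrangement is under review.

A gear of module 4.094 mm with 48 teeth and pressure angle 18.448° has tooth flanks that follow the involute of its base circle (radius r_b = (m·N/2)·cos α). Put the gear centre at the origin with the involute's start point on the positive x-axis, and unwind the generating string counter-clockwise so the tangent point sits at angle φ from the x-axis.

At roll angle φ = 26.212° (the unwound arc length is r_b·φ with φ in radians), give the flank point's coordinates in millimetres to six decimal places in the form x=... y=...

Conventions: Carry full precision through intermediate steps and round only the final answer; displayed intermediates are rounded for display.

single-mesh involute tooth geometry (48T wheel at module 4.094)
pitch radius r_p = m·N/2 = 4.094·48/2 = 98.256000
base radius r_b = r_p·cos α = 98.256000·cos 18.448° = 93.206746
roll angle φ = 26.212° = 0.45748570 rad
x = r_b·(cos φ + φ·sin φ) = 102.456068
y = r_b·(sin φ − φ·cos φ) = 2.913009

x=102.456068 y=2.913009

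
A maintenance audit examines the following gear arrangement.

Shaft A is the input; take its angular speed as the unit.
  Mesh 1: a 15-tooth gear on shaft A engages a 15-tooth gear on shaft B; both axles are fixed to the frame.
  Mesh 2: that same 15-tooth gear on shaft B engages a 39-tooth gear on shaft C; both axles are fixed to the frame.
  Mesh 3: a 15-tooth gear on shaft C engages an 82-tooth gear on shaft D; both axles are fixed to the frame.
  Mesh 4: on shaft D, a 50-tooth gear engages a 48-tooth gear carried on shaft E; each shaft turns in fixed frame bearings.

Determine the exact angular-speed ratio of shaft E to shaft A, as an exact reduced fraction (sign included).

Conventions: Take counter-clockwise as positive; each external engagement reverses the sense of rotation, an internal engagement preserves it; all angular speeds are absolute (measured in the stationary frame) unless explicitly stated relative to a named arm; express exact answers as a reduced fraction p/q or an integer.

625/8528

class = fixed-axis compound train [4 meshes; 4 ratios multiply, 4 sense flips]
mesh 1 [15T→15T]: running ratio 1, sense −
mesh 2 [15T→39T]: running ratio 5/13, sense +
mesh 3 [15T→82T]: running ratio 75/1066, sense −
mesh 4 [50T→48T]: running ratio 625/8528, sense +
ω_out/ω_in = 625/8528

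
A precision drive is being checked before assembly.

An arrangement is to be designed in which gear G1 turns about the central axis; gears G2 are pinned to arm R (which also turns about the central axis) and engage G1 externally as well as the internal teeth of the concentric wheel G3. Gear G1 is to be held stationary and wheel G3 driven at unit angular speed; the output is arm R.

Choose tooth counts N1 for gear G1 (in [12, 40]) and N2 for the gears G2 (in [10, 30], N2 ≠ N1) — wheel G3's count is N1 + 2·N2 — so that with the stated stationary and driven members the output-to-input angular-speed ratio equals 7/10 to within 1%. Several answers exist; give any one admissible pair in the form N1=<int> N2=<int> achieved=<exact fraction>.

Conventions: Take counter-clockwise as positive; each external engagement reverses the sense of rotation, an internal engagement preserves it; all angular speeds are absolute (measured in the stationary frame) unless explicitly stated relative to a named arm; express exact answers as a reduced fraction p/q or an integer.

design class (target 7/10): planetary set
Willis with ω_sun = 0: ω_arm/ω_ring = N3/(N1+N3); set equal to 7/10  ⇒  N3/N1 = (7/10)/(1 − 7/10) = 7/3
N3 = N1 + 2·N2  ⇒  N2/N1 = (N3/N1 − 1)/2 = (7/3 − 1)/2 = 2/3
smallest multiple with N1 ≥ 12 and N2 ≥ 10: k = 5  ⇒  N1 = 5·3 = 15, N2 = 5·2 = 10 (N1 ≤ 40, N2 ≤ 30, N2 ≠ N1 ✓), N3 = 15 + 2·10 = 35
check: N3/(N1+N3) with N1 = 15, N3 = 35 gives 7/10; |achieved − target| = 0 ≤ 7/1000 ✓

N1=15 N2=10 achieved=7/10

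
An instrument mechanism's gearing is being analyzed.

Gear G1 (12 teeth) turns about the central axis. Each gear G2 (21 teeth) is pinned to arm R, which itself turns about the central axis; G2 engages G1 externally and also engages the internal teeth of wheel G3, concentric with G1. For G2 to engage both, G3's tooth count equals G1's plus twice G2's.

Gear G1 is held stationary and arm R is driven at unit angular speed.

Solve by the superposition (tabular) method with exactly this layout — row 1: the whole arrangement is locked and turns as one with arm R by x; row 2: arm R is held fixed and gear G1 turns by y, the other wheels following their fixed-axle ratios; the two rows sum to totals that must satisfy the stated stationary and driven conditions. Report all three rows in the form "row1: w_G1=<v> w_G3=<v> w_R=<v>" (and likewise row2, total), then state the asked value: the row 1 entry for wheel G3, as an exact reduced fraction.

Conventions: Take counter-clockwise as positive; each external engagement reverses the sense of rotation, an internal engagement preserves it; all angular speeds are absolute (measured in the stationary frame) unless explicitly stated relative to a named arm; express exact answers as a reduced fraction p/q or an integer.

row1: w_G1=1 w_G3=1 w_R=1
row2: w_G1=-1 w_G3=2/9 w_R=0
total: w_G1=0 w_G3=11/9 w_R=1
asked value: 1

class = planetary set [G3 = 12+2·21 = 54; Willis about the carrier]
row 1: whole set turns with the arm by x
row 2: sun turns y, ring = −(12/54)·y, arm 0
boundary: total ω_sun = x + y = 0 and total ω_arm = x = 1  ⇒  y = -1, x = 1
row 2 ring = −(12/54)·(-1) = 2/9
totals (row 1 + row 2): sun 1 + (-1) = 0, ring 1 + 2/9 = 11/9, arm 1 + 0 = 1
asked cell (row1, ring) = 1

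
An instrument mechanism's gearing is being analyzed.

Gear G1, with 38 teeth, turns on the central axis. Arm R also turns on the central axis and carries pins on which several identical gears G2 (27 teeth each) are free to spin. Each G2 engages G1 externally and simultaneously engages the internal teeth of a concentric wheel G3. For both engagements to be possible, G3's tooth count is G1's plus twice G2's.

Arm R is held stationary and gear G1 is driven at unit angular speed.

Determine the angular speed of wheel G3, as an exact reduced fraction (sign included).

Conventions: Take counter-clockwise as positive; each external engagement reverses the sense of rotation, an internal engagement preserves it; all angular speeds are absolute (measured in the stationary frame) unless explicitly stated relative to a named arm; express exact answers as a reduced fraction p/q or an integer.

planetary set (38T centre, 27T on arm, 92T internal) — Willis relation
ring teeth: 38 + 2·27 = 92
38(ω_sun−ω_arm) = −92(ω_ring−ω_arm),  ω_arm = 0, ω_sun = 1
ω_ring = 0 − (38/92)(1−0) = -19/46
exact speed ratio = -19/46

-19/46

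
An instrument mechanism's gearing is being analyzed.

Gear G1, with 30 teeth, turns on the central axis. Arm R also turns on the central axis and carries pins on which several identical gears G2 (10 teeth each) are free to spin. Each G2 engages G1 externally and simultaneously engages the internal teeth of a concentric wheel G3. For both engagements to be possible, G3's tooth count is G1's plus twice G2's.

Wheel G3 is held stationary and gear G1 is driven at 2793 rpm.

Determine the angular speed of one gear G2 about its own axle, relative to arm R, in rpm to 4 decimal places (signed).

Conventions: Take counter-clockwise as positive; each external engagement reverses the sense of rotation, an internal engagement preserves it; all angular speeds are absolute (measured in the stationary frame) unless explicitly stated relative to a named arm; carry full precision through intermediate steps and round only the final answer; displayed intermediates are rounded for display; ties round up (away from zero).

recognized (axles ride arm R): planetary set, 30/10/50 teeth
normalise by the input: solve with ω_sun = 1, then scale by 2793 rpm
ring teeth: 30 + 2·10 = 50
30(ω_sun−ω_arm) = −50(ω_ring−ω_arm),  ω_ring = 0, ω_sun = 1
30(1−ω_arm) = −50(0−ω_arm)  ⇒  80·ω_arm = 30  ⇒  ω_arm = 3/8
sun–planet mesh: 30·(1−3/8) = −10·(ω_p−ω_arm)  ⇒  ω_p−ω_arm = -15/8
scale: ω_p−ω_arm = -15/8 × 2793 rpm = -5236.8750 rpm

-5236.8750 rpm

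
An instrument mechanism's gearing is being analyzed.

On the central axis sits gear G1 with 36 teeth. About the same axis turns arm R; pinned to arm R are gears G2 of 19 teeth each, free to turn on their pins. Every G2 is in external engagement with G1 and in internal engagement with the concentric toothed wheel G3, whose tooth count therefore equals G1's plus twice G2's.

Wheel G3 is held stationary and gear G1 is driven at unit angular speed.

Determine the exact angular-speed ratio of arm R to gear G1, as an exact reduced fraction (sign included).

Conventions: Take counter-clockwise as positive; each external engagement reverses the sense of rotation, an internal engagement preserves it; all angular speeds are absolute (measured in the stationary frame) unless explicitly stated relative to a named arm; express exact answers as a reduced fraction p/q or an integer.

18/55

topology: planetary set — G1 36T / G2 19T / G3 74T, arm = carrier (Willis)
ring teeth: 36 + 2·19 = 74
36(ω_sun−ω_arm) = −74(ω_ring−ω_arm),  ω_ring = 0, ω_sun = 1
36(1−ω_arm) = −74(0−ω_arm)  ⇒  110·ω_arm = 36  ⇒  ω_arm = 18/55
ω_out/ω_in = 18/55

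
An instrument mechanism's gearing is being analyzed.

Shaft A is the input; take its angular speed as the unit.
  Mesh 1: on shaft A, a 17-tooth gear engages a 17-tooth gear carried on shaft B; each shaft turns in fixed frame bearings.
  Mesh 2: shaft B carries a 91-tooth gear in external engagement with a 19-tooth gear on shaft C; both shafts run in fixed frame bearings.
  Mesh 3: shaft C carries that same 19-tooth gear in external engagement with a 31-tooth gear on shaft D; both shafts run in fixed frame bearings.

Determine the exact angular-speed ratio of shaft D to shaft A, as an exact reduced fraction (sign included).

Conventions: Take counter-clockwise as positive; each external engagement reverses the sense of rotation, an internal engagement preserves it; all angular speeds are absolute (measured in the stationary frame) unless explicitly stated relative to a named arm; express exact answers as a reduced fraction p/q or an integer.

-91/31

class = fixed-axis compound train [3 meshes; 3 ratios multiply, 3 sense flips]
mesh 1 [17T→17T]: running ratio 1, sense −
mesh 2 [91T→19T]: running ratio 91/19, sense +
mesh 3 [19T→31T]: running ratio 91/31, sense −
ω_out/ω_in = -91/31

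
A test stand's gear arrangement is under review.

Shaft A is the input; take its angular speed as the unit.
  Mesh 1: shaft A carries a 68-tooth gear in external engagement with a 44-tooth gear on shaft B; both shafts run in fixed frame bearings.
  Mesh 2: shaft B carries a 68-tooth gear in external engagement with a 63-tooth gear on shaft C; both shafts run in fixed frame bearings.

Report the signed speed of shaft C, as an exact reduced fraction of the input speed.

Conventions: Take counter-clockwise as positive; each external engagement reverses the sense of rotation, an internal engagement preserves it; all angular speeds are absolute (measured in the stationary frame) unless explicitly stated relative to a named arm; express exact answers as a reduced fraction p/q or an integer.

1156/693

2-mesh fixed-axis compound train (all bearings frame-fixed)
mesh 1 [68T→44T]: |ω|/ω_in = 1×68/44 = 17/11, sense flips to −
mesh 2 [68T→63T]: |ω|/ω_in = (17/11)×68/63 = 1156/693, sense flips to +
signed output speed (× input speed) = 1156/693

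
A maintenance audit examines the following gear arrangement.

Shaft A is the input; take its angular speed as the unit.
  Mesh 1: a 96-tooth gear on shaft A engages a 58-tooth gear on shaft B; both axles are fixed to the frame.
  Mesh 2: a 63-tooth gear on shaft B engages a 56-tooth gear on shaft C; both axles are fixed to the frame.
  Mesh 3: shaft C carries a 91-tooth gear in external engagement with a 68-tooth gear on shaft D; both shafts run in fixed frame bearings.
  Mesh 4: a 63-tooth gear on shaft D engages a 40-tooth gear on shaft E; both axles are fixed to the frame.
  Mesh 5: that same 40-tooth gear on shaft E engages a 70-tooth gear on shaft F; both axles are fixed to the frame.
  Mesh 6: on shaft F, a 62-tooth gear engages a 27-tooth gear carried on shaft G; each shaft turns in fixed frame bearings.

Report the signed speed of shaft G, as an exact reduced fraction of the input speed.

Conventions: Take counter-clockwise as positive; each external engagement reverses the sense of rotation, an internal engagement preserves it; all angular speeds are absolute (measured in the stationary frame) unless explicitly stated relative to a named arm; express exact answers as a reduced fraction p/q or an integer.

25389/4930

6-mesh fixed-axis compound train (all bearings frame-fixed)
mesh 1 [96T→58T]: |ω|/ω_in = 1×96/58 = 48/29, sense flips to −
mesh 2 [63T→56T]: |ω|/ω_in = (48/29)×63/56 = 54/29, sense flips to +
mesh 3 [91T→68T]: |ω|/ω_in = (54/29)×91/68 = 2457/986, sense flips to −
mesh 4 [63T→40T]: |ω|/ω_in = (2457/986)×63/40 = 154791/39440, sense flips to +
mesh 5 [40T→70T]: |ω|/ω_in = (154791/39440)×40/70 = 22113/9860, sense flips to −
mesh 6 [62T→27T]: |ω|/ω_in = (22113/9860)×62/27 = 25389/4930, sense flips to +
signed output speed (× input speed) = 25389/4930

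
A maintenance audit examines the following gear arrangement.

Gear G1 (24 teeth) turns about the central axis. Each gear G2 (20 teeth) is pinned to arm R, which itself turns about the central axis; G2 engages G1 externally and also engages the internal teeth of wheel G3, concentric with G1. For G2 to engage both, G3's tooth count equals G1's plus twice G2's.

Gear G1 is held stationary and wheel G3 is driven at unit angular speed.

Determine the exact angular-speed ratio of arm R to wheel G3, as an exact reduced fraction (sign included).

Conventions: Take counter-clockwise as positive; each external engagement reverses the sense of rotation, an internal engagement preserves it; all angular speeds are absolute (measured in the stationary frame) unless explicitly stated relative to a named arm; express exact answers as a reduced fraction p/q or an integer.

8/11

recognized (axles ride arm R): planetary set, 24/20/64 teeth
ring teeth: 24 + 2·20 = 64
24(ω_sun−ω_arm) = −64(ω_ring−ω_arm),  ω_sun = 0, ω_ring = 1
24(0−ω_arm) = −64(1−ω_arm)  ⇒  88·ω_arm = 64  ⇒  ω_arm = 8/11
ω_out/ω_in = 8/11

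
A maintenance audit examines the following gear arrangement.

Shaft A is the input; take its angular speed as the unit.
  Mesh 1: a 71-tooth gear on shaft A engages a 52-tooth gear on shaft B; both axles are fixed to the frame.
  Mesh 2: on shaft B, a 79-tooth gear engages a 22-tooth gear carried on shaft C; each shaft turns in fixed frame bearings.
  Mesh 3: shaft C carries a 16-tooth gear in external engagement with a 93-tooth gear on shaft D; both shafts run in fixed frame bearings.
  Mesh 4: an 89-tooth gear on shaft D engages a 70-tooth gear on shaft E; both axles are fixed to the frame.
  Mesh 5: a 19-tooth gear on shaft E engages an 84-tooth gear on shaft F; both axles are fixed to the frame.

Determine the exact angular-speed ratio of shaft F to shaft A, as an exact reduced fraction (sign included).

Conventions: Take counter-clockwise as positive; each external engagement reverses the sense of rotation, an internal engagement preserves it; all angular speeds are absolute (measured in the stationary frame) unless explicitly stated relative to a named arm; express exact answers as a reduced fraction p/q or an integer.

-9484819/39099060

class = fixed-axis compound train [5 meshes; 5 ratios multiply, 5 sense flips]
mesh 1 [71T→52T]: running ratio 71/52, sense −
mesh 2 [79T→22T]: running ratio 5609/1144, sense +
mesh 3 [16T→93T]: running ratio 11218/13299, sense −
mesh 4 [89T→70T]: running ratio 499201/465465, sense +
mesh 5 [19T→84T]: running ratio 9484819/39099060, sense −
ω_out/ω_in = -9484819/39099060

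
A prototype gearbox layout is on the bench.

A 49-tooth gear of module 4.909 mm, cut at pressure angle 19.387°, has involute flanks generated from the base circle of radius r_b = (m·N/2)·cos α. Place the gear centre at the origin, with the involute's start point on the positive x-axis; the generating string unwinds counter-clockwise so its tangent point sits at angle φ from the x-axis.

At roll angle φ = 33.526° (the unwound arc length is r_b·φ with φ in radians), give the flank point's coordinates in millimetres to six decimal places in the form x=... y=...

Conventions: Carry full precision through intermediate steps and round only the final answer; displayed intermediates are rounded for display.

x=131.241906 y=7.320166

recognized (one wheel, involute flank): single-mesh tooth geometry, m = 4.909, N = 49
pitch radius r_p = m·N/2 = 4.909·49/2 = 120.270500
base radius r_b = r_p·cos α = 120.270500·cos 19.387° = 113.450922
roll angle φ = 33.526° = 0.58513909 rad
x = r_b·(cos φ + φ·sin φ) = 131.241906
y = r_b·(sin φ − φ·cos φ) = 7.320166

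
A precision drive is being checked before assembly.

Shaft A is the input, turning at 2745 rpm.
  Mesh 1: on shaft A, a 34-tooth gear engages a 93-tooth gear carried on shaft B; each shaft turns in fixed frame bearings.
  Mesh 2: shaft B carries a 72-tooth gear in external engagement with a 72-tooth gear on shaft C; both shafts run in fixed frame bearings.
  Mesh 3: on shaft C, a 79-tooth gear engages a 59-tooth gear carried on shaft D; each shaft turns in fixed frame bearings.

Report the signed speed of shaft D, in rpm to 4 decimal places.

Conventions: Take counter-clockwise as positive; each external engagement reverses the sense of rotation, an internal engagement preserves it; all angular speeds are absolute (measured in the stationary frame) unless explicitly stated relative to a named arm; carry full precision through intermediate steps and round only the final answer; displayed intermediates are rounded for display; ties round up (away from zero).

3-mesh fixed-axis compound train (all bearings frame-fixed)
mesh 1 [34T→93T]: ω = 2745.0000×34/93 = 1003.5484 rpm, sense flips to −
mesh 2 [72T→72T]: ω = 1003.5484×72/72 = 1003.5484 rpm, sense flips to +
mesh 3 [79T→59T]: ω = 1003.5484×79/59 = 1343.7343 rpm, sense flips to −
signed output speed = -1343.7343 rpm

-1343.7343 rpm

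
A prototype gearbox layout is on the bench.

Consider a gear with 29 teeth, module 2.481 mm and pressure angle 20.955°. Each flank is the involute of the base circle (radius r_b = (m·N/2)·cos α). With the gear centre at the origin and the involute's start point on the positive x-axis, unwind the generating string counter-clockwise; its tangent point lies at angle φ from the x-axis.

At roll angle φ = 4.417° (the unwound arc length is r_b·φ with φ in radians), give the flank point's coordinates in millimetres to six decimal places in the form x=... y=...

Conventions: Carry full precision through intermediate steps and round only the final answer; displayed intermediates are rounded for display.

recognized (one wheel, involute flank): single-mesh tooth geometry, m = 2.481, N = 29
pitch radius r_p = m·N/2 = 2.481·29/2 = 35.974500
base radius r_b = r_p·cos α = 35.974500·cos 20.955° = 33.595204
roll angle φ = 4.417° = 0.07709119 rad
x = r_b·(cos φ + φ·sin φ) = 33.694885
y = r_b·(sin φ − φ·cos φ) = 0.005128

x=33.694885 y=0.005128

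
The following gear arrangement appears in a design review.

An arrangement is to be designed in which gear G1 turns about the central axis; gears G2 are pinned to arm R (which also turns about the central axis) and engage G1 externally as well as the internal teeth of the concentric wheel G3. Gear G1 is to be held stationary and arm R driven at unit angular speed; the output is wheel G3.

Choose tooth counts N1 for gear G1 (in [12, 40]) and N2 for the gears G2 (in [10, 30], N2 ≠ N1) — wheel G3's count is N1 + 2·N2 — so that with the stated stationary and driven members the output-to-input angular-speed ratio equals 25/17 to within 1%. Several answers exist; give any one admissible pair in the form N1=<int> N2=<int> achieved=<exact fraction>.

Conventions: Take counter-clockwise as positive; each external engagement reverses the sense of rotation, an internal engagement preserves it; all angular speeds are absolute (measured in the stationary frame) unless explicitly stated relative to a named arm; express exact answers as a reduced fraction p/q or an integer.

N1=32 N2=18 achieved=25/17

design class (target 25/17): planetary set
Willis with ω_sun = 0: ω_ring/ω_arm = (N1+N3)/N3; set equal to 25/17  ⇒  N3/N1 = 1/(25/17 − 1) = 17/8
N3 = N1 + 2·N2  ⇒  N2/N1 = (N3/N1 − 1)/2 = (17/8 − 1)/2 = 9/16
smallest multiple with N1 ≥ 12 and N2 ≥ 10: k = 2  ⇒  N1 = 2·16 = 32, N2 = 2·9 = 18 (N1 ≤ 40, N2 ≤ 30, N2 ≠ N1 ✓), N3 = 32 + 2·18 = 68
check: (N1+N3)/N3 with N1 = 32, N3 = 68 gives 25/17; |achieved − target| = 0 ≤ 1/68 ✓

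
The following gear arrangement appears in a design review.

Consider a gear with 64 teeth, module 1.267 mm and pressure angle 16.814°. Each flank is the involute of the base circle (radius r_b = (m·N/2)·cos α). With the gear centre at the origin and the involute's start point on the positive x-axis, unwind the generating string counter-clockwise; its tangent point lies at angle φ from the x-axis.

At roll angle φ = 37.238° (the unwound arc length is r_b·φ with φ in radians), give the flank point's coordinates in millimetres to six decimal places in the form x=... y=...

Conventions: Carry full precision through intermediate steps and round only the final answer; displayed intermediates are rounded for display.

single-mesh involute tooth geometry (64T wheel at module 1.267)
pitch radius r_p = m·N/2 = 1.267·64/2 = 40.544000
base radius r_b = r_p·cos α = 40.544000·cos 16.814° = 38.810697
roll angle φ = 37.238° = 0.64992571 rad
x = r_b·(cos φ + φ·sin φ) = 46.162084
y = r_b·(sin φ − φ·cos φ) = 3.403804

x=46.162084 y=3.403804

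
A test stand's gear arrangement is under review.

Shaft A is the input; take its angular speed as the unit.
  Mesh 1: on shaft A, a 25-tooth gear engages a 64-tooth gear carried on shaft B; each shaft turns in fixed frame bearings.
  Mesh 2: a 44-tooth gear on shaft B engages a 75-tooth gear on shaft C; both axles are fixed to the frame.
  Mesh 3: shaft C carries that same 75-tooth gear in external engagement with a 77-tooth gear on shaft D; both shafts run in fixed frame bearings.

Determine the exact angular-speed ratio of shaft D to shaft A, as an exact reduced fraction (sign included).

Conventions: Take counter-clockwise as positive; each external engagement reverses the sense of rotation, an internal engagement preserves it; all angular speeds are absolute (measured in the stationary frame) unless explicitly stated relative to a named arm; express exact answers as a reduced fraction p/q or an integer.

class = fixed-axis compound train [3 meshes; 3 ratios multiply, 3 sense flips]
mesh 1 [25T→64T]: running ratio 25/64, sense −
mesh 2 [44T→75T]: running ratio 11/48, sense +
mesh 3 [75T→77T]: running ratio 25/112, sense −
ω_out/ω_in = -25/112

-25/112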